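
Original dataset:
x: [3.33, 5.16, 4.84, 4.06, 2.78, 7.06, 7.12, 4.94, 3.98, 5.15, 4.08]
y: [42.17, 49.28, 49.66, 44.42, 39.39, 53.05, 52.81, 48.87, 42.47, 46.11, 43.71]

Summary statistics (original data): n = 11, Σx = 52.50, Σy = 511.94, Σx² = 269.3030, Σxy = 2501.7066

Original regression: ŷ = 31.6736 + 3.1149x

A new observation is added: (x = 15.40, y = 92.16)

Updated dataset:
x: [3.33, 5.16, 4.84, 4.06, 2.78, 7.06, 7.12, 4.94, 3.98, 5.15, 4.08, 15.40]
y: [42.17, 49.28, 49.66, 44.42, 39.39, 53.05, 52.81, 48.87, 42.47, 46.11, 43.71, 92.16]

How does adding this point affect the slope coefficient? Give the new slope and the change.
The slope changes from 3.1149 to 4.1122 (change of +0.9973, or +32.0%).

The new point has HIGH LEVERAGE: x = 15.40 is far from the original mean x̄ = 52.50/11 ≈ 4.77 (original range [2.78, 7.12]).

Step 1: Update the sums with the new point (n goes from 11 to 12)
Σx  = 52.50 + 15.40 = 67.90
Σy  = 511.94 + 92.16 = 604.10
Σx² = 269.3030 + 15.40² = 269.3030 + 237.1600 = 506.4630
Σxy = 2501.7066 + 15.40×92.16 = 2501.7066 + 1419.2640 = 3920.9706

Step 2: Recompute the slope with b₁ = (nΣxy − ΣxΣy) / (nΣx² − (Σx)²)
Numerator   = 12×3920.9706 − 67.90×604.10 = 47051.6472 − 41018.3900 = 6033.2572
Denominator = 12×506.4630 − 67.90² = 6077.5560 − 4610.4100 = 1467.1460
b₁(new) = 6033.2572 / 1467.1460 = 4.1122

(Same formula on the original sums: (11×2501.7066 − 52.50×511.94) / (11×269.3030 − 52.50²) = 641.9226 / 206.0830 = 3.1149, matching the given fit.)

Step 3: Change in slope
Δβ₁ = 4.1122 − 3.1149 = +0.9973
Relative change = +0.9973 / 3.1149 × 100% = +32.0%
→ the slope increases when the point is added.

A high-leverage point only changes the slope if it is off the original line; here y = 92.16 is above the original trend, so the slope increases.
In practice: refit with and without it and report both if conclusions differ; examine leverage (hᵢ) and Cook's distance rather than deleting it automatically.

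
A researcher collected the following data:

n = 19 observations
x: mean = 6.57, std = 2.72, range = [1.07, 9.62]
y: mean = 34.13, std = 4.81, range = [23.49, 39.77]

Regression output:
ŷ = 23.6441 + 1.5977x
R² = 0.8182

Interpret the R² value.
The model explains 81.82% of the variance in y (R² = 0.8182), leaving 18.18% unexplained; the fit is strong.

R² = 1 − SS_res/SS_tot compares the residual scatter to the total scatter of y about its mean.

Here R² = 0.8182:
- Explained: 81.82% of the variation in y
- Unexplained (residual): 100% − 81.82% = 18.18%
- Rule of thumb (below 0.3 weak; 0.3 to below 0.7 moderate; 0.7 and above strong) → strong

Note: R² never decreases when predictors are added, so it should not be used alone to compare models of different size.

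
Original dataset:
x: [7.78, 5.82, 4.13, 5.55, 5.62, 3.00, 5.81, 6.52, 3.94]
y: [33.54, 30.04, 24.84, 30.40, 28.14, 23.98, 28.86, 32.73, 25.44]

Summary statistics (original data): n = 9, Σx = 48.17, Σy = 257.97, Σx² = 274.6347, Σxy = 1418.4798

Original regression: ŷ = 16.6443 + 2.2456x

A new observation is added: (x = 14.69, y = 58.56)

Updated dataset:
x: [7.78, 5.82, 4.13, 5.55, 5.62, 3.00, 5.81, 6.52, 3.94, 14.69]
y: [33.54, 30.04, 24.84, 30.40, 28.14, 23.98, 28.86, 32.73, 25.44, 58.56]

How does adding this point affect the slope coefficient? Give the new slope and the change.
The slope changes from 2.2456 to 3.0330 (change of +0.7874, or +35.1%).

The new point has HIGH LEVERAGE: x = 14.69 is far from the original mean x̄ = 48.17/9 ≈ 5.35 (original range [3.00, 7.78]).

Step 1: Update the sums with the new point (n goes from 9 to 10)
Σx  = 48.17 + 14.69 = 62.86
Σy  = 257.97 + 58.56 = 316.53
Σx² = 274.6347 + 14.69² = 274.6347 + 215.7961 = 490.4308
Σxy = 1418.4798 + 14.69×58.56 = 1418.4798 + 860.2464 = 2278.7262

Step 2: Recompute the slope with b₁ = (nΣxy − ΣxΣy) / (nΣx² − (Σx)²)
Numerator   = 10×2278.7262 − 62.86×316.53 = 22787.2620 − 19897.0758 = 2890.1862
Denominator = 10×490.4308 − 62.86² = 4904.3080 − 3951.3796 = 952.9284
b₁(new) = 2890.1862 / 952.9284 = 3.0330

(Same formula on the original sums: (9×1418.4798 − 48.17×257.97) / (9×274.6347 − 48.17²) = 339.9033 / 151.3634 = 2.2456, matching the given fit.)

Step 3: Change in slope
Δβ₁ = 3.0330 − 2.2456 = +0.7874
Relative change = +0.7874 / 2.2456 × 100% = +35.1%
→ the slope increases when the point is added.

Because the point sits above the extension of the original line at a high-leverage x, it tilts the fit up.
In practice: investigate whether it comes from the same population as the rest of the sample.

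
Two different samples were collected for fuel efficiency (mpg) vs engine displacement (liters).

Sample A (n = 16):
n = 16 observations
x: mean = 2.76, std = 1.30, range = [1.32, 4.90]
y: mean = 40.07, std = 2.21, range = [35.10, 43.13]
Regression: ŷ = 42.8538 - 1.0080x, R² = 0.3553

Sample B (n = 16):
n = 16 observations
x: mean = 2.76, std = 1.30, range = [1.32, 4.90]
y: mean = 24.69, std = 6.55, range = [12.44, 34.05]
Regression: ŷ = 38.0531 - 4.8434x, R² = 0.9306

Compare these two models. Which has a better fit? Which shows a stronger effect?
Model B has the better fit (R² = 0.9306 vs 0.3553). Model B shows the stronger effect (|β₁| = 4.8434 vs 1.0080).

Model Comparison:

Goodness of fit (R²):
- Model A: R² = 0.3553 → 35.53% of variance in fuel efficiency explained
- Model B: R² = 0.9306 → 93.06% of variance in fuel efficiency explained
- 0.9306 > 0.3553 → Model B has the better fit

Effect size (slope magnitude):
- Model A: β₁ = -1.0080 → predicted fuel efficiency falls 1.0080 mpg per additional liter of engine displacement
- Model B: β₁ = -4.8434 → predicted fuel efficiency falls 4.8434 mpg per additional liter of engine displacement
- |-1.0080| < |-4.8434| → Model B shows the stronger marginal effect

Notes:
- R² measures how tightly points cluster around the line; β₁ measures how steep the line is — they answer different questions.
- A steeper slope doesn't make a better model if the scatter around the line is large.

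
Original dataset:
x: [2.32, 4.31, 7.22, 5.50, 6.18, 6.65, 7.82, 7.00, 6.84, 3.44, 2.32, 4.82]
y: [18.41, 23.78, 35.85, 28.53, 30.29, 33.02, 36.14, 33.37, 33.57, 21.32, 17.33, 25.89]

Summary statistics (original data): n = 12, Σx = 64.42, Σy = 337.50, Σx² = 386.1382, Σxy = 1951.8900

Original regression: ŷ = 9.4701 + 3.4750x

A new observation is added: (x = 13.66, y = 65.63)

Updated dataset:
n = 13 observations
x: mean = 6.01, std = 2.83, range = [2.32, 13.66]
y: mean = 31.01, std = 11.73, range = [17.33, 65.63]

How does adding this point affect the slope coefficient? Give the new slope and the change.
New slope β₁ = 4.1160 versus 3.4750 before: a change of +0.6410 (+18.4%).

x = 13.66 lies well outside the original x-range [2.32, 7.82] (x̄ ≈ 5.37), so this observation has high leverage and can move the slope substantially.

Step 1: Update the sums with the new point (n goes from 12 to 13)
Σx  = 64.42 + 13.66 = 78.08
Σy  = 337.50 + 65.63 = 403.13
Σx² = 386.1382 + 13.66² = 386.1382 + 186.5956 = 572.7338
Σxy = 1951.8900 + 13.66×65.63 = 1951.8900 + 896.5058 = 2848.3958

Step 2: Recompute the slope with b₁ = (nΣxy − ΣxΣy) / (nΣx² − (Σx)²)
Numerator   = 13×2848.3958 − 78.08×403.13 = 37029.1454 − 31476.3904 = 5552.7550
Denominator = 13×572.7338 − 78.08² = 7445.5394 − 6096.4864 = 1349.0530
b₁(new) = 5552.7550 / 1349.0530 = 4.1160

(Same formula on the original sums: (12×1951.8900 − 64.42×337.50) / (12×386.1382 − 64.42²) = 1680.9300 / 483.7220 = 3.4750, matching the given fit.)

Step 3: Change in slope
Δβ₁ = 4.1160 − 3.4750 = +0.6410
Relative change = +0.6410 / 3.4750 × 100% = +18.4%
→ the slope increases when the point is added.

Because the point sits above the extension of the original line at a high-leverage x, it tilts the fit up.
In practice: investigate whether it comes from the same population as the rest of the sample.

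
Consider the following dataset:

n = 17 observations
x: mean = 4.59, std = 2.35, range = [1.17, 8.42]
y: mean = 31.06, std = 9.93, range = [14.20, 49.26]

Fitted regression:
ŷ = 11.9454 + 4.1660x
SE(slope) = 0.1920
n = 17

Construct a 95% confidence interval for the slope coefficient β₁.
The 95% CI for β₁ is (3.7568, 4.5752)

Confidence interval for the slope:

The 95% CI for β₁ is: β̂₁ ± t*(α/2, n-2) × SE(β̂₁)

Step 1: Find critical t-value
- Confidence level = 0.95
- Degrees of freedom = n - 2 = 17 - 2 = 15
- t*(α/2, 15) = 2.1314

Step 2: Calculate margin of error
Margin = 2.1314 × 0.1920 = 0.4092

Step 3: Construct interval
CI = 4.1660 ± 0.4092
CI = (3.7568, 4.5752)

Interpretation: each one-unit increase in x is associated with a change in mean y of between 3.7568 and 4.5752, with 95% confidence.
Both endpoints are positive, so the data support a genuinely positive slope at this confidence level.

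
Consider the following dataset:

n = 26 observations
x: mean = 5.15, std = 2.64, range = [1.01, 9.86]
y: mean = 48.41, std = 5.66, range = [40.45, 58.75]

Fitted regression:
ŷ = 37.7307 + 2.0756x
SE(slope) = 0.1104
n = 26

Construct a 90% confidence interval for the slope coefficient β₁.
The 90% CI for β₁ is (1.8867, 2.2645)

Confidence interval for the slope:

The 90% CI for β₁ is: β̂₁ ± t*(α/2, n-2) × SE(β̂₁)

Step 1: Find critical t-value
- Confidence level = 0.9
- Degrees of freedom = n - 2 = 26 - 2 = 24
- t*(α/2, 24) = 1.7109

Step 2: Calculate margin of error
Margin = 1.7109 × 0.1104 = 0.1889

Step 3: Construct interval
CI = 2.0756 ± 0.1889
CI = (1.8867, 2.2645)

Interpretation: each one-unit increase in x is associated with a change in mean y of between 1.8867 and 2.2645, with 90% confidence.
The interval does not include 0, suggesting a significant linear relationship.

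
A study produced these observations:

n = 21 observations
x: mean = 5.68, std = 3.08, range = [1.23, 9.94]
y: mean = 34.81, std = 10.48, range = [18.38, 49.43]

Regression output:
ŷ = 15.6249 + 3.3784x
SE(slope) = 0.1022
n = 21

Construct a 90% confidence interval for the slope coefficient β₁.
The 90% CI for β₁ is (3.2017, 3.5551)

Confidence interval for the slope:

The 90% CI for β₁ is: β̂₁ ± t*(α/2, n-2) × SE(β̂₁)

Step 1: Find critical t-value
- Confidence level = 0.9
- Degrees of freedom = n - 2 = 21 - 2 = 19
- t*(α/2, 19) = 1.7291

Step 2: Calculate margin of error
Margin = 1.7291 × 0.1022 = 0.1767

Step 3: Construct interval
CI = 3.3784 ± 0.1767
CI = (3.2017, 3.5551)

Interpretation: intervals built this way capture the true β₁ in 90% of repeated samples; here the plausible range for the per-unit effect of x on y is 3.2017 to 3.5551.
Both endpoints are positive, so the data support a genuinely positive slope at this confidence level.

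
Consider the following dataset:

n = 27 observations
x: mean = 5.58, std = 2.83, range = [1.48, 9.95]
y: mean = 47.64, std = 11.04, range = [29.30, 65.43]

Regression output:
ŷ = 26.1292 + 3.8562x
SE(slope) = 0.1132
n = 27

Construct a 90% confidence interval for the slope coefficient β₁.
The 90% CI for β₁ is (3.6628, 4.0496)

Confidence interval for the slope:

The 90% CI for β₁ is: β̂₁ ± t*(α/2, n-2) × SE(β̂₁)

Step 1: Find critical t-value
- Confidence level = 0.9
- Degrees of freedom = n - 2 = 27 - 2 = 25
- t*(α/2, 25) = 1.7081

Step 2: Calculate margin of error
Margin = 1.7081 × 0.1132 = 0.1934

Step 3: Construct interval
CI = 3.8562 ± 0.1934
CI = (3.6628, 4.0496)

Interpretation: We are 90% confident that the true slope β₁ lies between 3.6628 and 4.0496.
Both endpoints are positive, so the data support a genuinely positive slope at this confidence level.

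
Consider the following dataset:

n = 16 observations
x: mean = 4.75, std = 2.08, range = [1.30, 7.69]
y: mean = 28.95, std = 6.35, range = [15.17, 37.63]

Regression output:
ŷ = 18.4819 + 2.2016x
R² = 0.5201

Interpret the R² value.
The model explains 52.01% of the variance in y (R² = 0.5201), leaving 47.99% unexplained; the fit is moderate.

R² = 1 − SS_res/SS_tot compares the residual scatter to the total scatter of y about its mean.

Here R² = 0.5201:
- Explained: 52.01% of the variation in y
- Unexplained (residual): 100% − 52.01% = 47.99%
- Rule of thumb (below 0.3 weak; 0.3 to below 0.7 moderate; 0.7 and above strong) → moderate

Equivalently, for simple linear regression R² = r², so |r| = √0.5201 ≈ 0.7212.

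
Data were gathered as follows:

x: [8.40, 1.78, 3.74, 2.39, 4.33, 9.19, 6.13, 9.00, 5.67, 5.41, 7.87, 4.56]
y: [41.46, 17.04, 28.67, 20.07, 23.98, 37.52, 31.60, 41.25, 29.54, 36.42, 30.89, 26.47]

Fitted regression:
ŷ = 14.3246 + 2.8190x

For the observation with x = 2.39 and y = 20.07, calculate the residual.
Residual = -0.9920

The residual is the difference between the actual value and the predicted value:

Residual = y - ŷ

Step 1: Calculate predicted value
ŷ = 14.3246 + 2.8190 × 2.39
ŷ = 21.0620

Step 2: Calculate residual
Residual = 20.07 - 21.0620
Residual = -0.9920

Interpretation: the model overestimates the actual value by 0.9920 at this point (negative residual → observation lies below the fitted line).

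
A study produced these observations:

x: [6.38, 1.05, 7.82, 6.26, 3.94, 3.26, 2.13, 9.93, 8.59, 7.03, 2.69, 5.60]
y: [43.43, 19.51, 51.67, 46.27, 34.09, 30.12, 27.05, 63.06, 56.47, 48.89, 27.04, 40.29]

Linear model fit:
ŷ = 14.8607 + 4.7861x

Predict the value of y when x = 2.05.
ŷ = 24.6722

Plug x = 2.05 into the fitted line:

ŷ = 14.8607 + 4.7861 × 2.05
ŷ = 14.8607 + 9.8115
ŷ = 24.6722

This is a point prediction; actual observations scatter around it by roughly the residual standard deviation.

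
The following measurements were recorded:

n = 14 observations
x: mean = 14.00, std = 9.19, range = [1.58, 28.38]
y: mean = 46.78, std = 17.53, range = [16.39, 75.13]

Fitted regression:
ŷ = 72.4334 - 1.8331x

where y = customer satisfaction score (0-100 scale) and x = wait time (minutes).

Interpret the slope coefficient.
For each additional minute of wait time, predicted satisfaction score decreases by approximately 1.8331 points.

The slope β₁ = -1.8331 gives the rate at which the fitted satisfaction score changes with wait time.

Interpretation:
- Wait time up by 1 minute → predicted satisfaction score decreases by 1.8331 points
- The effect is assumed constant over the observed range of x (linearity)
- The slope describes association in these data, not necessarily a causal effect

The intercept β₀ = 72.4334 is the predicted satisfaction score when wait time = 0; since the smallest observed x is 1.58, this is an extrapolation and mainly anchors the line.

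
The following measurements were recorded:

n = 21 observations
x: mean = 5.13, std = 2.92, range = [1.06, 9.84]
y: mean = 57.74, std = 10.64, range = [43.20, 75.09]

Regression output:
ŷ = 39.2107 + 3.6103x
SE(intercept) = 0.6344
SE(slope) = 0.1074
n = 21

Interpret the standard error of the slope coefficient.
SE(β̂₁) = 0.1074 is the estimated standard deviation of the slope estimate across repeated samples; relative to β̂₁ = 3.6103 that is 3.0%, a precise estimate.

SE(β̂₁) = s / √Sxx, where s is the residual standard deviation and Sxx = Σ(x − x̄)². It is the yardstick for how far β̂₁ = 3.6103 could plausibly be from the true slope.

Relative precision:
- SE / |β̂₁| = 0.1074 / 3.6103 = 3.0%
- Rule of thumb (under 20%: precise; 20% to under 50%: moderately precise; 50% or more: imprecise) → precise

Link to interval estimation: a confidence interval for β₁ is β̂₁ ± t* × 0.1074, so SE sets the half-width per unit of t*.

What drives SE(β̂₁): larger n (here n = 21) → smaller SE; more residual scatter → larger SE.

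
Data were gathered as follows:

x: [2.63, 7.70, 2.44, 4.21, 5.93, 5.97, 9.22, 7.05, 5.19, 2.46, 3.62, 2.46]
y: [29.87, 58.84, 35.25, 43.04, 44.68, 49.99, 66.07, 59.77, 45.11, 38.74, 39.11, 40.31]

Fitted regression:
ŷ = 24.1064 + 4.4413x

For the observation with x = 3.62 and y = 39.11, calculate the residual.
Residual = -1.0739

The residual is the difference between the actual value and the predicted value:

Residual = y - ŷ

Step 1: Calculate predicted value
ŷ = 24.1064 + 4.4413 × 3.62
ŷ = 40.1839

Step 2: Calculate residual
Residual = 39.11 - 40.1839
Residual = -1.0739

Interpretation: the model overestimates the actual value by 1.0739 at this point (negative residual → observation lies below the fitted line).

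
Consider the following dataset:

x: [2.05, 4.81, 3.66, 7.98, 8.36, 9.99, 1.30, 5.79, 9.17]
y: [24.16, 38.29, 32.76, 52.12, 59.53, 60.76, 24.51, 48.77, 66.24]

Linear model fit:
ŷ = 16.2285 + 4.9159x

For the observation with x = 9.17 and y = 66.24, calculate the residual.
Residual = 4.9327

The residual is the difference between the actual value and the predicted value:

Residual = y - ŷ

Step 1: Calculate predicted value
ŷ = 16.2285 + 4.9159 × 9.17
ŷ = 61.3073

Step 2: Calculate residual
Residual = 66.24 - 61.3073
Residual = 4.9327

Interpretation: the model underestimates the actual value by 4.9327 at this point (positive residual → observation lies above the fitted line).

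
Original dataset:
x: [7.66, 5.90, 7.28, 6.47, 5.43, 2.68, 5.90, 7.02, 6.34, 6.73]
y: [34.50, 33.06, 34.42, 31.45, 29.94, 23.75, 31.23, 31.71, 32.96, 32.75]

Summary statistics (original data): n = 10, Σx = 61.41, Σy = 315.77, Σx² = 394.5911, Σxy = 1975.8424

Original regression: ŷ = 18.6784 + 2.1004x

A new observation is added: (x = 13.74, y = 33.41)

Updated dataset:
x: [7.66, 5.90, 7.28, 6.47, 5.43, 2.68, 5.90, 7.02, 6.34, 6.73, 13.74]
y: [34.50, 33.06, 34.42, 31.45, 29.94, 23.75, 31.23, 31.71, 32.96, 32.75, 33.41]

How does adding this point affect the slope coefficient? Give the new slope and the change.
Adding the point moves β₁ from 2.1004 to 0.7055, i.e. it decreases by 1.3949 (-66.4%).

The new point has HIGH LEVERAGE: x = 13.74 is far from the original mean x̄ = 61.41/10 ≈ 6.14 (original range [2.68, 7.66]).

Step 1: Update the sums with the new point (n goes from 10 to 11)
Σx  = 61.41 + 13.74 = 75.15
Σy  = 315.77 + 33.41 = 349.18
Σx² = 394.5911 + 13.74² = 394.5911 + 188.7876 = 583.3787
Σxy = 1975.8424 + 13.74×33.41 = 1975.8424 + 459.0534 = 2434.8958

Step 2: Recompute the slope with b₁ = (nΣxy − ΣxΣy) / (nΣx² − (Σx)²)
Numerator   = 11×2434.8958 − 75.15×349.18 = 26783.8538 − 26240.8770 = 542.9768
Denominator = 11×583.3787 − 75.15² = 6417.1657 − 5647.5225 = 769.6432
b₁(new) = 542.9768 / 769.6432 = 0.7055

(Same formula on the original sums: (10×1975.8424 − 61.41×315.77) / (10×394.5911 − 61.41²) = 366.9883 / 174.7229 = 2.1004, matching the given fit.)

Step 3: Change in slope
Δβ₁ = 0.7055 − 2.1004 = -1.3949
Relative change = -1.3949 / 2.1004 × 100% = -66.4%
→ the slope decreases when the point is added.

A high-leverage point only changes the slope if it is off the original line; here y = 33.41 is below the original trend, so the slope decreases.
In practice: investigate whether it comes from the same population as the rest of the sample; check such a point for data-entry or measurement error.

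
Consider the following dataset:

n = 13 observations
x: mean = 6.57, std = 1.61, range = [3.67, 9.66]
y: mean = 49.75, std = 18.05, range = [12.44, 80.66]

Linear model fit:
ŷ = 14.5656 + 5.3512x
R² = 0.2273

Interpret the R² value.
About 22.73% of the variability in y is accounted for by the regression on x (R² = 0.2273) — a weak linear fit.

R² = 1 − SS_res/SS_tot compares the residual scatter to the total scatter of y about its mean.

Here R² = 0.2273:
- Explained: 22.73% of the variation in y
- Unexplained (residual): 100% − 22.73% = 77.27%
- Rule of thumb (below 0.3 weak; 0.3 to below 0.7 moderate; 0.7 and above strong) → weak

Note: R² never decreases when predictors are added, so it should not be used alone to compare models of different size.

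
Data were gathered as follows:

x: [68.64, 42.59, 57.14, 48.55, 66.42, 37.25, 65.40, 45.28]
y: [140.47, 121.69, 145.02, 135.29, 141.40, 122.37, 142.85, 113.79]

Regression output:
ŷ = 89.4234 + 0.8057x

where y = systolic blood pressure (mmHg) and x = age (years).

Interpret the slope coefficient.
For each additional year of age, predicted blood pressure increases by approximately 0.8057 mmHg.

The slope β₁ = 0.8057 gives the rate at which the fitted blood pressure changes with age.

Interpretation:
- Age up by 1 year → predicted blood pressure increases by 0.8057 mmHg
- The effect is assumed constant over the observed range of x (linearity)
- The sign (+) gives the direction; the magnitude 0.8057 gives the size of the effect per year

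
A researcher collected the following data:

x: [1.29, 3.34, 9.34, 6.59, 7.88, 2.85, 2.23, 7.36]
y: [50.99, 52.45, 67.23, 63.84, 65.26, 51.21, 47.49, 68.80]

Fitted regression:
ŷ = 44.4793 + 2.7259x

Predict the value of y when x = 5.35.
ŷ = 59.0629

Plug x = 5.35 into the fitted line:

ŷ = 44.4793 + 2.7259 × 5.35
ŷ = 44.4793 + 14.5836
ŷ = 59.0629

This is the fitted mean response at that x — an individual observation would come with a wider prediction interval.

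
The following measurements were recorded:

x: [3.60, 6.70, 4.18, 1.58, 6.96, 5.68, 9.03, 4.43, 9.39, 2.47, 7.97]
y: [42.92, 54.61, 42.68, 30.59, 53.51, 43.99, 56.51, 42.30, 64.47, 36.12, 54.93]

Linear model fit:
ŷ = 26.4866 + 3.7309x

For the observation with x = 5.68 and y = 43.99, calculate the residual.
Residual = -3.6881

The residual is the difference between the actual value and the predicted value:

Residual = y - ŷ

Step 1: Calculate predicted value
ŷ = 26.4866 + 3.7309 × 5.68
ŷ = 47.6781

Step 2: Calculate residual
Residual = 43.99 - 47.6781
Residual = -3.6881

Interpretation: the model overestimates the actual value by 3.6881 at this point (negative residual → observation lies below the fitted line).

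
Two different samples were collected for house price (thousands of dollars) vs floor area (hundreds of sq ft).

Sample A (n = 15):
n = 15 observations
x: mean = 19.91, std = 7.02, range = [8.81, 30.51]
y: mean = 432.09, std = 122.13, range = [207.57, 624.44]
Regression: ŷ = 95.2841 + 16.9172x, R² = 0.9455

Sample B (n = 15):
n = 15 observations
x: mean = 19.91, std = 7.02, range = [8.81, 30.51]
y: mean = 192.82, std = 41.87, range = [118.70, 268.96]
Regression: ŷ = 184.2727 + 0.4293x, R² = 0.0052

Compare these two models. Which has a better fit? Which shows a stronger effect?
Model A has the better fit (R² = 0.9455 vs 0.0052). Model A shows the stronger effect (|β₁| = 16.9172 vs 0.4293).

Model Comparison:

Goodness of fit (R²):
- Model A: R² = 0.9455 → 94.55% of variance in house price explained
- Model B: R² = 0.0052 → 0.52% of variance in house price explained
- 0.9455 > 0.0052 → Model A has the better fit

Effect size (slope magnitude):
- Model A: β₁ = 16.9172 → predicted house price rises 16.9172 thousand dollars per additional hundred sq ft of floor area
- Model B: β₁ = 0.4293 → predicted house price rises 0.4293 thousand dollars per additional hundred sq ft of floor area
- |16.9172| > |0.4293| → Model A shows the stronger marginal effect

Note: A better fit (higher R²) doesn't necessarily mean a more important relationship.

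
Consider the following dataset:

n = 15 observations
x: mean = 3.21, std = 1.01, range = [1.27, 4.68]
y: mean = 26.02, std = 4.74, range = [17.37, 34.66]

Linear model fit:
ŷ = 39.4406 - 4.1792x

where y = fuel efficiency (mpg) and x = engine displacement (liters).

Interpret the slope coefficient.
On average, fuel efficiency is about 4.1792 mpg lower for every extra liter of engine displacement.

The slope coefficient β₁ = -4.1792 represents the marginal effect of engine displacement on fuel efficiency.

Interpretation:
- Engine displacement up by 1 liter → predicted fuel efficiency decreases by 4.1792 mpg
- This is a linear approximation: the same per-unit change is assumed across the whole observed x range

(β₀ = 39.4406 is the fitted value at x = 0 and is not part of the slope interpretation.)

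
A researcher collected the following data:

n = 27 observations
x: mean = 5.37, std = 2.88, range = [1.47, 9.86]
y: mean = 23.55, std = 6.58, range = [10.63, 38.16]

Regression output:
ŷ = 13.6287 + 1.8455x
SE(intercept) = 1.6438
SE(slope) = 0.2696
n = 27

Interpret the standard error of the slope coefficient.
The slope 1.8455 is pinned down to within about ±0.2696 (one SE) by these data — relative uncertainty 14.6%, i.e. precise.

What SE measures:
- The standard error quantifies the sampling variability of the coefficient estimate
- It is the estimated standard deviation of β̂₁ across hypothetical repeated samples of the same size
- Smaller SE → more precise estimate

Relative precision:
- SE / |β̂₁| = 0.2696 / 1.8455 = 14.6%
- Rule of thumb (under 20%: precise; 20% to under 50%: moderately precise; 50% or more: imprecise) → precise

Link to interval estimation: a confidence interval for β₁ is β̂₁ ± t* × 0.2696, so SE sets the half-width per unit of t*.

What drives SE(β̂₁): wider spread of x values → smaller SE; more residual scatter → larger SE.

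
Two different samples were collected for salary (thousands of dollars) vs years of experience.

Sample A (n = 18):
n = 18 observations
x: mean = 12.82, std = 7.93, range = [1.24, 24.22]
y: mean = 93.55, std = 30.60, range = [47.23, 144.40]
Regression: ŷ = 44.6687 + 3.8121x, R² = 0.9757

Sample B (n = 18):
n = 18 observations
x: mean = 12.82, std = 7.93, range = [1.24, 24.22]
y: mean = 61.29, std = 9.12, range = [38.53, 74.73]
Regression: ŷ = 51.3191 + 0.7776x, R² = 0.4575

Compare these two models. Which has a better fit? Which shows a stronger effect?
Model A has the better fit (R² = 0.9757 vs 0.4575). Model A shows the stronger effect (|β₁| = 3.8121 vs 0.7776).

Model Comparison:

Fit — compare R²:
- Model A: R² = 0.9757 → 97.57% of variance in salary explained
- Model B: R² = 0.4575 → 45.75% of variance in salary explained
- 0.9757 > 0.4575 → Model A has the better fit

Which has the larger per-year effect? (|β₁|)
- Model A: β₁ = 3.8121 → predicted salary rises 3.8121 thousand dollars per additional year of experience
- Model B: β₁ = 0.7776 → predicted salary rises 0.7776 thousand dollars per additional year of experience
- |3.8121| > |0.7776| → Model A shows the stronger marginal effect

Notes:
- A steeper slope doesn't make a better model if the scatter around the line is large.
- R² measures how tightly points cluster around the line; β₁ measures how steep the line is — they answer different questions.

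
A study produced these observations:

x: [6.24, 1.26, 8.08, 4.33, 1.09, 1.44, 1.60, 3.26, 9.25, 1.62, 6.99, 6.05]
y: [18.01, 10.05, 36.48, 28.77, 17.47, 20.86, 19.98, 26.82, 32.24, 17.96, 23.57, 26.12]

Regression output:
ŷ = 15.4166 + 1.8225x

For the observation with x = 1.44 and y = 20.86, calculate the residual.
Residual = 2.8190

The residual is the difference between the actual value and the predicted value:

Residual = y - ŷ

Step 1: Calculate predicted value
ŷ = 15.4166 + 1.8225 × 1.44
ŷ = 18.0410

Step 2: Calculate residual
Residual = 20.86 - 18.0410
Residual = 2.8190

Sign check: y > ŷ, so the point is above the line and the fit underestimates here.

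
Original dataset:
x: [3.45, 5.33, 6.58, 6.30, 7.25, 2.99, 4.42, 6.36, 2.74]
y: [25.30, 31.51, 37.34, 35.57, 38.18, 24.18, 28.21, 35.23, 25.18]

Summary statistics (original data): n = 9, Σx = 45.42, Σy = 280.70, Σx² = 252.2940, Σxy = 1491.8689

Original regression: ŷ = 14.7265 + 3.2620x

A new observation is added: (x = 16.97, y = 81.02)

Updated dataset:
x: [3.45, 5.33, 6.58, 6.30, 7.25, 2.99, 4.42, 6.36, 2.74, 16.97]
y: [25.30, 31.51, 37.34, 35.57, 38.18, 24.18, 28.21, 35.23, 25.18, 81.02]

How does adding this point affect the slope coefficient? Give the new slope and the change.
The slope changes from 3.2620 to 4.0391 (change of +0.7771, or +23.8%).

The new point has HIGH LEVERAGE: x = 16.97 is far from the original mean x̄ = 45.42/9 ≈ 5.05 (original range [2.74, 7.25]).

Step 1: Update the sums with the new point (n goes from 9 to 10)
Σx  = 45.42 + 16.97 = 62.39
Σy  = 280.70 + 81.02 = 361.72
Σx² = 252.2940 + 16.97² = 252.2940 + 287.9809 = 540.2749
Σxy = 1491.8689 + 16.97×81.02 = 1491.8689 + 1374.9094 = 2866.7783

Step 2: Recompute the slope with b₁ = (nΣxy − ΣxΣy) / (nΣx² − (Σx)²)
Numerator   = 10×2866.7783 − 62.39×361.72 = 28667.7830 − 22567.7108 = 6100.0722
Denominator = 10×540.2749 − 62.39² = 5402.7490 − 3892.5121 = 1510.2369
b₁(new) = 6100.0722 / 1510.2369 = 4.0391

(Same formula on the original sums: (9×1491.8689 − 45.42×280.70) / (9×252.2940 − 45.42²) = 677.4261 / 207.6696 = 3.2620, matching the given fit.)

Step 3: Change in slope
Δβ₁ = 4.0391 − 3.2620 = +0.7771
Relative change = +0.7771 / 3.2620 × 100% = +23.8%
→ the slope increases when the point is added.

A high-leverage point only changes the slope if it is off the original line; here y = 81.02 is above the original trend, so the slope increases.
In practice: check such a point for data-entry or measurement error.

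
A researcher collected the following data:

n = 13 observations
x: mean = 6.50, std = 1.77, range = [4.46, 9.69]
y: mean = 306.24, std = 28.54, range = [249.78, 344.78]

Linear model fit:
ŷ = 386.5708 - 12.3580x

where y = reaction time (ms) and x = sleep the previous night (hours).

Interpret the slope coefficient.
For each additional hour of sleep, predicted reaction time decreases by approximately 12.3580 ms.

β₁ = -12.3580 is the change in predicted reaction time (ms) per additional hour of sleep.

Interpretation:
- Sleep up by 1 hour → predicted reaction time decreases by 12.3580 ms
- The effect is assumed constant over the observed range of x (linearity)

The intercept β₀ = 386.5708 is the predicted reaction time when sleep = 0; since the smallest observed x is 4.46, this is an extrapolation and mainly anchors the line.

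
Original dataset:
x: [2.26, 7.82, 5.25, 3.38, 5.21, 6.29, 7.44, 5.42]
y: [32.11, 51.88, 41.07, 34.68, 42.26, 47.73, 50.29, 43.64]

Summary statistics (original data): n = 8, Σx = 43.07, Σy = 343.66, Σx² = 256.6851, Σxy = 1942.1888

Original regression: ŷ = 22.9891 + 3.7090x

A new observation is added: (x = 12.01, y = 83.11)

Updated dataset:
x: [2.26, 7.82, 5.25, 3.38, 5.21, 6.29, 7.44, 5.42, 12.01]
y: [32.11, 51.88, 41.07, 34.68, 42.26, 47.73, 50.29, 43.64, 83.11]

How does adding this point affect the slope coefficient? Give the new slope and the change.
Adding the point moves β₁ from 3.7090 to 5.1461, i.e. it increases by 1.4371 (+38.7%).

The new point has HIGH LEVERAGE: x = 12.01 is far from the original mean x̄ = 43.07/8 ≈ 5.38 (original range [2.26, 7.82]).

Step 1: Update the sums with the new point (n goes from 8 to 9)
Σx  = 43.07 + 12.01 = 55.08
Σy  = 343.66 + 83.11 = 426.77
Σx² = 256.6851 + 12.01² = 256.6851 + 144.2401 = 400.9252
Σxy = 1942.1888 + 12.01×83.11 = 1942.1888 + 998.1511 = 2940.3399

Step 2: Recompute the slope with b₁ = (nΣxy − ΣxΣy) / (nΣx² − (Σx)²)
Numerator   = 9×2940.3399 − 55.08×426.77 = 26463.0591 − 23506.4916 = 2956.5675
Denominator = 9×400.9252 − 55.08² = 3608.3268 − 3033.8064 = 574.5204
b₁(new) = 2956.5675 / 574.5204 = 5.1461

(Same formula on the original sums: (8×1942.1888 − 43.07×343.66) / (8×256.6851 − 43.07²) = 736.0742 / 198.4559 = 3.7090, matching the given fit.)

Step 3: Change in slope
Δβ₁ = 5.1461 − 3.7090 = +1.4371
Relative change = +1.4371 / 3.7090 × 100% = +38.7%
→ the slope increases when the point is added.

Because the point sits above the extension of the original line at a high-leverage x, it tilts the fit up.
In practice: refit with and without it and report both if conclusions differ; examine leverage (hᵢ) and Cook's distance rather than deleting it automatically.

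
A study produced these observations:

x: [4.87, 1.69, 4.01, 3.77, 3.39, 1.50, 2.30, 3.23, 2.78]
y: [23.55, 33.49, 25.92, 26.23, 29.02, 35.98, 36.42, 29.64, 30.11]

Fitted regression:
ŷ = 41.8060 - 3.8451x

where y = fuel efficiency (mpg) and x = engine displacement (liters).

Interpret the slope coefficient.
On average, fuel efficiency is about 3.8451 mpg lower for every extra liter of engine displacement.

The slope β₁ = -3.8451 gives the rate at which the fitted fuel efficiency changes with engine displacement.

Interpretation:
- Engine displacement up by 1 liter → predicted fuel efficiency decreases by 3.8451 mpg
- This is a linear approximation: the same per-unit change is assumed across the whole observed x range
- The slope describes association in these data, not necessarily a causal effect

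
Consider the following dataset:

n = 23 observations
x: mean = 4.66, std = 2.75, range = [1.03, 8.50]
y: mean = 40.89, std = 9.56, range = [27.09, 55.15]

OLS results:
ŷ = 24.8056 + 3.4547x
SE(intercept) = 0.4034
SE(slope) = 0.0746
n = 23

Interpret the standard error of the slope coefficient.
The slope 3.4547 is pinned down to within about ±0.0746 (one SE) by these data — relative uncertainty 2.2%, i.e. precise.

SE(β̂₁) = s / √Sxx, where s is the residual standard deviation and Sxx = Σ(x − x̄)². It is the yardstick for how far β̂₁ = 3.4547 could plausibly be from the true slope.

Relative precision:
- SE / |β̂₁| = 0.0746 / 3.4547 = 2.2%
- Rule of thumb (under 20%: precise; 20% to under 50%: moderately precise; 50% or more: imprecise) → precise

Link to the t-test: t = β̂₁ / SE(β̂₁) = 3.4547 / 0.0746 = 46.3097, the statistic for H₀: β₁ = 0.

What drives SE(β̂₁): more residual scatter → larger SE; larger n (here n = 23) → smaller SE.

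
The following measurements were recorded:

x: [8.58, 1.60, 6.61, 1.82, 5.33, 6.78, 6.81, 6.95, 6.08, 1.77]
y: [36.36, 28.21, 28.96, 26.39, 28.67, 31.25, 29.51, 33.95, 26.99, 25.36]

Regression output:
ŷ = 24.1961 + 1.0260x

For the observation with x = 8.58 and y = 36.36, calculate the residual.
Residual = 3.3608

The residual is the difference between the actual value and the predicted value:

Residual = y - ŷ

Step 1: Calculate predicted value
ŷ = 24.1961 + 1.0260 × 8.58
ŷ = 32.9992

Step 2: Calculate residual
Residual = 36.36 - 32.9992
Residual = 3.3608

The residual is positive, so the observed y = 36.36 sits above the regression line (the line underestimates it by 3.3608).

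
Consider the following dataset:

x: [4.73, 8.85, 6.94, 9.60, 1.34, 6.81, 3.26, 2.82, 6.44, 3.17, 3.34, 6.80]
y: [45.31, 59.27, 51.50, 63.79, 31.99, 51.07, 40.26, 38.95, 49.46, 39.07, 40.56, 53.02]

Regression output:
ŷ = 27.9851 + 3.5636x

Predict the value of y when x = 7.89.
ŷ = 56.1019

x = 7.89 lies inside the observed range [1.34, 9.60], so the fitted equation applies directly:

ŷ = 27.9851 + 3.5636 × 7.89
ŷ = 27.9851 + 28.1168
ŷ = 56.1019

This is a point prediction; actual observations scatter around it by roughly the residual standard deviation.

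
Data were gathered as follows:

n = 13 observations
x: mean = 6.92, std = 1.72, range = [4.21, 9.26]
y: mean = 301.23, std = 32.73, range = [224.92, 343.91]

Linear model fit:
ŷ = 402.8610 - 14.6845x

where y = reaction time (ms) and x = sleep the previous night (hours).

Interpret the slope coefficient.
On average, reaction time is about 14.6845 ms lower for every extra hour of sleep.

The slope β₁ = -14.6845 gives the rate at which the fitted reaction time changes with sleep.

Interpretation:
- Sleep up by 1 hour → predicted reaction time decreases by 14.6845 ms
- The effect is assumed constant over the observed range of x (linearity)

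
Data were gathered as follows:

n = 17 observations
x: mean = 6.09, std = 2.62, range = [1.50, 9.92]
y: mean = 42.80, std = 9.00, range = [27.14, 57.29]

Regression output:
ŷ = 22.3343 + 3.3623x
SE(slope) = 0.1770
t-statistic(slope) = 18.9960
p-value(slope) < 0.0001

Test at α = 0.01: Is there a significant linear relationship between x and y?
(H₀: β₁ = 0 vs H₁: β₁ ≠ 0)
Reject H₀: p-value < 0.0001 < α = 0.01. The linear relationship is significant at the 1% level.

Hypothesis test for the slope coefficient:

H₀: β₁ = 0 (no linear relationship)
H₁: β₁ ≠ 0 (linear relationship exists)

Test statistic: t = β̂₁ / SE(β̂₁) = 3.3623 / 0.1770 = 18.9960

With df = 15, the two-sided p-value for |t| = 18.9960 is <0.0001.

Decision rule: reject H₀ if p-value < α.
p-value < 0.0001 < α = 0.01 → reject H₀.

There is sufficient evidence at the 1% significance level to conclude that a linear relationship exists between x and y.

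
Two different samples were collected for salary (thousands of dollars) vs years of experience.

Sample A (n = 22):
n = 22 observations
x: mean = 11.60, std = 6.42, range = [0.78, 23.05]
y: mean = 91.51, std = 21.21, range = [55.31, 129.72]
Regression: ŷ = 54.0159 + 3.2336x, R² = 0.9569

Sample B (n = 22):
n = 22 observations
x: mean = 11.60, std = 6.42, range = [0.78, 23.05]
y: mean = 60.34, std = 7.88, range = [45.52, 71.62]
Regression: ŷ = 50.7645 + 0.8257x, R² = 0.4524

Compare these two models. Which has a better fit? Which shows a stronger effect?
Model A has the better fit (R² = 0.9569 vs 0.4524). Model A shows the stronger effect (|β₁| = 3.2336 vs 0.8257).

Model Comparison:

Which explains more variance? (R²)
- Model A: R² = 0.9569 → 95.69% of variance in salary explained
- Model B: R² = 0.4524 → 45.24% of variance in salary explained
- 0.9569 > 0.4524 → Model A has the better fit

Which has the larger per-year effect? (|β₁|)
- Model A: β₁ = 3.2336 → predicted salary rises 3.2336 thousand dollars per additional year of experience
- Model B: β₁ = 0.8257 → predicted salary rises 0.8257 thousand dollars per additional year of experience
- |3.2336| > |0.8257| → Model A shows the stronger marginal effect

Note: A steeper slope doesn't make a better model if the scatter around the line is large.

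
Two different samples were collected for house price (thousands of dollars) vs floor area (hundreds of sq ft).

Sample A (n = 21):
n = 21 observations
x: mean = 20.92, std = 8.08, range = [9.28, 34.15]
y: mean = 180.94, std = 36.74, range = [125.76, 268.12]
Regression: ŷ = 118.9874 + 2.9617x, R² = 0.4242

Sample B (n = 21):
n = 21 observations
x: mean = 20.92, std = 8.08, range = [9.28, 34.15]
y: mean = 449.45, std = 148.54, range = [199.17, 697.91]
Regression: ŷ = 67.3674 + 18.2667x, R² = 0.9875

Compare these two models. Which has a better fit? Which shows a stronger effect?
Model B has the better fit (R² = 0.9875 vs 0.4242). Model B shows the stronger effect (|β₁| = 18.2667 vs 2.9617).

Model Comparison:

Fit — compare R²:
- Model A: R² = 0.4242 → 42.42% of variance in house price explained
- Model B: R² = 0.9875 → 98.75% of variance in house price explained
- 0.9875 > 0.4242 → Model B has the better fit

Effect size (slope magnitude):
- Model A: β₁ = 2.9617 → predicted house price rises 2.9617 thousand dollars per additional hundred sq ft of floor area
- Model B: β₁ = 18.2667 → predicted house price rises 18.2667 thousand dollars per additional hundred sq ft of floor area
- |2.9617| < |18.2667| → Model B shows the stronger marginal effect

Note: A steeper slope doesn't make a better model if the scatter around the line is large.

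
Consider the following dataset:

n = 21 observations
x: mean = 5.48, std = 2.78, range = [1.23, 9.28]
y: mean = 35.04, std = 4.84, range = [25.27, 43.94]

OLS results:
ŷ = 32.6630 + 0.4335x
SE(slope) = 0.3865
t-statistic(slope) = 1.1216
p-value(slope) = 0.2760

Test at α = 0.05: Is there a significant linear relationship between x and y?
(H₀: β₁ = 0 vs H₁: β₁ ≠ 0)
p-value = 0.2760 ≥ α = 0.05, so we fail to reject H₀. The relationship is not significant.

Hypothesis test for the slope coefficient:

H₀: β₁ = 0 (no linear relationship)
H₁: β₁ ≠ 0 (linear relationship exists)

Test statistic: t = β̂₁ / SE(β̂₁) = 0.4335 / 0.3865 = 1.1216

p = 0.2760: how often a slope estimate this far from 0 (in SE units) would arise by chance if β₁ were truly 0.

Decision rule: reject H₀ if p-value < α.
p-value = 0.2760 ≥ α = 0.05 → fail to reject H₀.

There is not sufficient evidence at the 5% significance level to conclude that a linear relationship exists between x and y.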